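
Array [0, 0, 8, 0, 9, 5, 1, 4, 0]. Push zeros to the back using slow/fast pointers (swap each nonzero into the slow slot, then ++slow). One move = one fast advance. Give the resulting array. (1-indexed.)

(s=1,f=1) a[fast]=0 → fast++
(s=1,f=2) a[fast]=0 → fast++
(s=1,f=3) a[fast]=8≠0 swap→a[1]=8 → slow++,fast++
(s=2,f=4) a[fast]=0 → fast++
(s=2,f=5) a[fast]=9≠0 swap→a[2]=9 → slow++,fast++
(s=3,f=6) a[fast]=5≠0 swap→a[3]=5 → slow++,fast++
(s=4,f=7) a[fast]=1≠0 swap→a[4]=1 → slow++,fast++
(s=5,f=8) a[fast]=4≠0 swap→a[5]=4 → slow++,fast++
(s=6,f=9) a[fast]=0 → fast++

[8, 9, 5, 1, 4, 0, 0, 0, 0]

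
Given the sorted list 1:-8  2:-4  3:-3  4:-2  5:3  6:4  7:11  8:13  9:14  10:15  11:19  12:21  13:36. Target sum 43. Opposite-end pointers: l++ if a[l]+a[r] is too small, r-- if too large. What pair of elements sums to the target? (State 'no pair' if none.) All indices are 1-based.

[1,13] -8+36=28 <43 → l++
[2,13] -4+36=32 <43 → l++
[3,13] -3+36=33 <43 → l++
[4,13] -2+36=34 <43 → l++
[5,13] 3+36=39 <43 → l++
[6,13] 4+36=40 <43 → l++
[7,13] 11+36=47 >43 → r--
[7,12] 11+21=32 <43 → l++
[8,12] 13+21=34 <43 → l++
[9,12] 14+21=35 <43 → l++
[10,12] 15+21=36 <43 → l++
[11,12] 19+21=40 <43 → l++

no pair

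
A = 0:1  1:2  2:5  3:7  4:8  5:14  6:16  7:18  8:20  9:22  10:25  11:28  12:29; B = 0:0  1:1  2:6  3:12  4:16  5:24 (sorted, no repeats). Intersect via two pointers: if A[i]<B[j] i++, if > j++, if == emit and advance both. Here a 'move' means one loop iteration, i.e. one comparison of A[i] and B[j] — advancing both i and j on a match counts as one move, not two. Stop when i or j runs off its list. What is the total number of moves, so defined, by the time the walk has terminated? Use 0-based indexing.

i=0 j=0: 1>0, j++
i=0 j=1: 1==1 emit, i++,j++
i=1 j=2: 2<6, i++
i=2 j=2: 5<6, i++
i=3 j=2: 7>6, j++
i=3 j=3: 7<12, i++
i=4 j=3: 8<12, i++
i=5 j=3: 14>12, j++
i=5 j=4: 14<16, i++
i=6 j=4: 16==16 emit, i++,j++
i=7 j=5: 18<24, i++
i=8 j=5: 20<24, i++
i=9 j=5: 22<24, i++
i=10 j=5: 25>24, j++

14 moves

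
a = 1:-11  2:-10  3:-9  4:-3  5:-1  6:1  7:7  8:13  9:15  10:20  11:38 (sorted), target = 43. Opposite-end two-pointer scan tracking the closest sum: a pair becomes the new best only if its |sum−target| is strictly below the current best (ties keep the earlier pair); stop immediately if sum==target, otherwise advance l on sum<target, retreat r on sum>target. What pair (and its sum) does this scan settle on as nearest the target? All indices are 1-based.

[1,11] -11+38=27 d=16 * → l++
[2,11] -10+38=28 d=15 * → l++
[3,11] -9+38=29 d=14 * → l++
[4,11] -3+38=35 d=8 * → l++
[5,11] -1+38=37 d=6 * → l++
[6,11] 1+38=39 d=4 * → l++
[7,11] 7+38=45 d=2 * → r--
[7,10] 7+20=27 d=16 → l++
[8,10] 13+20=33 d=10 → l++
[9,10] 15+20=35 d=8 → l++

pair (7, 38) with sum 45 (|Δ|=2)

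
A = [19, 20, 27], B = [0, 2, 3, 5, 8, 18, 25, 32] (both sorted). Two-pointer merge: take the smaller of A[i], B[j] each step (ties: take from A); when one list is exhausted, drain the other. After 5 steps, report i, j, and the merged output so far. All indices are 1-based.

i=1, j=6, merged so far=[0, 2, 3, 5, 8]

[i=1,j=1] A[i]=19>B[j]=0 take 0 → j++
[i=1,j=2] A[i]=19>B[j]=2 take 2 → j++
[i=1,j=3] A[i]=19>B[j]=3 take 3 → j++
[i=1,j=4] A[i]=19>B[j]=5 take 5 → j++
[i=1,j=5] A[i]=19>B[j]=8 take 8 → j++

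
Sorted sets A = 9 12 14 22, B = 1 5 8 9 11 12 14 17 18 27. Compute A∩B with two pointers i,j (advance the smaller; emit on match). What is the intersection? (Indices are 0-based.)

intersection = [9, 12, 14]

[i=0,j=0] 9>1 → j++
[i=0,j=1] 9>5 → j++
[i=0,j=2] 9>8 → j++
[i=0,j=3] 9==9 emit → i++,j++
[i=1,j=4] 12>11 → j++
[i=1,j=5] 12==12 emit → i++,j++
[i=2,j=6] 14==14 emit → i++,j++
[i=3,j=7] 22>17 → j++
[i=3,j=8] 22>18 → j++
[i=3,j=9] 22<27 → i++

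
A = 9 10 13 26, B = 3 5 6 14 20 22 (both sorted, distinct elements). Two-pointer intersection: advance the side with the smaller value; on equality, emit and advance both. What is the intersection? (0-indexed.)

[i=0,j=0] 9>3 → j++
[i=0,j=1] 9>5 → j++
[i=0,j=2] 9>6 → j++
[i=0,j=3] 9<14 → i++
[i=1,j=3] 10<14 → i++
[i=2,j=3] 13<14 → i++
[i=3,j=3] 26>14 → j++
[i=3,j=4] 26>20 → j++
[i=3,j=5] 26>22 → j++

intersection = []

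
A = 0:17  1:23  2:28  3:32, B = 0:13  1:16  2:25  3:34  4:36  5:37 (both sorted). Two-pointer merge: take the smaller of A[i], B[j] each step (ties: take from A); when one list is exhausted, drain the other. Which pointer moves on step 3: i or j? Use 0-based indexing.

[i=0,j=0] A[i]=17>B[j]=13 take 13 → j++
[i=0,j=1] A[i]=17>B[j]=16 take 16 → j++
[i=0,j=2] A[i]=17<=B[j]=25 take 17 → i++

i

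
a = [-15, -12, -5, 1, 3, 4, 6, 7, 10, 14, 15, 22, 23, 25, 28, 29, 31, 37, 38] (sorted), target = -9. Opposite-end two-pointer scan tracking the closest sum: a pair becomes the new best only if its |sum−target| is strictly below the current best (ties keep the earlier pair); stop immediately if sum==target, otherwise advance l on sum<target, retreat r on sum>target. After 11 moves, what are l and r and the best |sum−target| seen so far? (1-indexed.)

l=1 r=19: -15+38=23 d=32 *, r--
l=1 r=18: -15+37=22 d=31 *, r--
l=1 r=17: -15+31=16 d=25 *, r--
l=1 r=16: -15+29=14 d=23 *, r--
l=1 r=15: -15+28=13 d=22 *, r--
l=1 r=14: -15+25=10 d=19 *, r--
l=1 r=13: -15+23=8 d=17 *, r--
l=1 r=12: -15+22=7 d=16 *, r--
l=1 r=11: -15+15=0 d=9 *, r--
l=1 r=10: -15+14=-1 d=8 *, r--
l=1 r=9: -15+10=-5 d=4 *, r--

l=1, r=8, best |Δ|=4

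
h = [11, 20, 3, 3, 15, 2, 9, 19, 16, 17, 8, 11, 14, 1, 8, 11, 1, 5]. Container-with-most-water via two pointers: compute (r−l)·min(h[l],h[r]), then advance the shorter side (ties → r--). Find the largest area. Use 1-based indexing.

max area = 165

l=1 r=18: min(11,5)*17=85 best=85 *, r--
l=1 r=17: min(11,1)*16=16 best=85, r--
l=1 r=16: min(11,11)*15=165 best=165 *, r--
l=1 r=15: min(11,8)*14=112 best=165, r--
l=1 r=14: min(11,1)*13=13 best=165, r--
l=1 r=13: min(11,14)*12=132 best=165, l++
l=2 r=13: min(20,14)*11=154 best=165, r--
l=2 r=12: min(20,11)*10=110 best=165, r--
l=2 r=11: min(20,8)*9=72 best=165, r--
l=2 r=10: min(20,17)*8=136 best=165, r--
l=2 r=9: min(20,16)*7=112 best=165, r--
l=2 r=8: min(20,19)*6=114 best=165, r--
l=2 r=7: min(20,9)*5=45 best=165, r--
l=2 r=6: min(20,2)*4=8 best=165, r--
l=2 r=5: min(20,15)*3=45 best=165, r--
l=2 r=4: min(20,3)*2=6 best=165, r--
l=2 r=3: min(20,3)*1=3 best=165, r--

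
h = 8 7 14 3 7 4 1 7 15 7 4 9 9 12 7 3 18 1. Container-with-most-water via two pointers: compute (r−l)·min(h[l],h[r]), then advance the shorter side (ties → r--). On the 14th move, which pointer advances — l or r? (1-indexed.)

l

[1,18] min(8,1)*17=17 best=17 * → r--
[1,17] min(8,18)*16=128 best=128 * → l++
[2,17] min(7,18)*15=105 best=128 → l++
[3,17] min(14,18)*14=196 best=196 * → l++
[4,17] min(3,18)*13=39 best=196 → l++
[5,17] min(7,18)*12=84 best=196 → l++
[6,17] min(4,18)*11=44 best=196 → l++
[7,17] min(1,18)*10=10 best=196 → l++
[8,17] min(7,18)*9=63 best=196 → l++
[9,17] min(15,18)*8=120 best=196 → l++
[10,17] min(7,18)*7=49 best=196 → l++
[11,17] min(4,18)*6=24 best=196 → l++
[12,17] min(9,18)*5=45 best=196 → l++
[13,17] min(9,18)*4=36 best=196 → l++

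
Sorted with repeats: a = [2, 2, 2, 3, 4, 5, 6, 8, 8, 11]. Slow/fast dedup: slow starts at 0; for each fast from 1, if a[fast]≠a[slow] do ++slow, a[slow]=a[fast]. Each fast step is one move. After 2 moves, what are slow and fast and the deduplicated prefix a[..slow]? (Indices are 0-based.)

slow=0 fast=1: a[fast]=2=a[slow] dup, fast++
slow=0 fast=2: a[fast]=2=a[slow] dup, fast++

slow=0, fast=3, prefix=[2]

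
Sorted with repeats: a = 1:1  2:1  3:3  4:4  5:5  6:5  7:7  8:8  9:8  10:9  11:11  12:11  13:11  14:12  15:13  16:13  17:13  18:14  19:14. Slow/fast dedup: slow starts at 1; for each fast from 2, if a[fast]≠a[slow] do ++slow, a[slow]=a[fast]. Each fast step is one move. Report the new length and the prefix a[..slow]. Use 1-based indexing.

(s=1,f=2) a[fast]=1=a[slow] dup → fast++
(s=1,f=3) a[fast]=3≠a[slow]=1 write a[2]=3 → slow++,fast++
(s=2,f=4) a[fast]=4≠a[slow]=3 write a[3]=4 → slow++,fast++
(s=3,f=5) a[fast]=5≠a[slow]=4 write a[4]=5 → slow++,fast++
(s=4,f=6) a[fast]=5=a[slow] dup → fast++
(s=4,f=7) a[fast]=7≠a[slow]=5 write a[5]=7 → slow++,fast++
(s=5,f=8) a[fast]=8≠a[slow]=7 write a[6]=8 → slow++,fast++
(s=6,f=9) a[fast]=8=a[slow] dup → fast++
(s=6,f=10) a[fast]=9≠a[slow]=8 write a[7]=9 → slow++,fast++
(s=7,f=11) a[fast]=11≠a[slow]=9 write a[8]=11 → slow++,fast++
(s=8,f=12) a[fast]=11=a[slow] dup → fast++
(s=8,f=13) a[fast]=11=a[slow] dup → fast++
(s=8,f=14) a[fast]=12≠a[slow]=11 write a[9]=12 → slow++,fast++
(s=9,f=15) a[fast]=13≠a[slow]=12 write a[10]=13 → slow++,fast++
(s=10,f=16) a[fast]=13=a[slow] dup → fast++
(s=10,f=17) a[fast]=13=a[slow] dup → fast++
(s=10,f=18) a[fast]=14≠a[slow]=13 write a[11]=14 → slow++,fast++
(s=11,f=19) a[fast]=14=a[slow] dup → fast++

length 11; prefix = [1, 3, 4, 5, 7, 8, 9, 11, 12, 13, 14]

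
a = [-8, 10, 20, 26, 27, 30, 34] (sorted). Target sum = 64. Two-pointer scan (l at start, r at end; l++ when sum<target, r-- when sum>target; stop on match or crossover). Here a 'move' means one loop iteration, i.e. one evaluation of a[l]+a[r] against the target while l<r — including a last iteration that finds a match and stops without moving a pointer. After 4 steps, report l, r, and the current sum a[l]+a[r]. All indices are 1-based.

[1,7] -8+34=26 <64 → l++
[2,7] 10+34=44 <64 → l++
[3,7] 20+34=54 <64 → l++
[4,7] 26+34=60 <64 → l++

l=5, r=7, sum=61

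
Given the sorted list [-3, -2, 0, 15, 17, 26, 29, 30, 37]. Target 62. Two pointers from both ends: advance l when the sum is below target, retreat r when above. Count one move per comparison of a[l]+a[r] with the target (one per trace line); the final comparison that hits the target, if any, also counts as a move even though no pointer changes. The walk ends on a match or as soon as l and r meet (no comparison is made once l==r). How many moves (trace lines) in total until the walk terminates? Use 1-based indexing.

[1,9] -3+37=34 <62 → l++
[2,9] -2+37=35 <62 → l++
[3,9] 0+37=37 <62 → l++
[4,9] 15+37=52 <62 → l++
[5,9] 17+37=54 <62 → l++
[6,9] 26+37=63 >62 → r--
[6,8] 26+30=56 <62 → l++
[7,8] 29+30=59 <62 → l++

8 moves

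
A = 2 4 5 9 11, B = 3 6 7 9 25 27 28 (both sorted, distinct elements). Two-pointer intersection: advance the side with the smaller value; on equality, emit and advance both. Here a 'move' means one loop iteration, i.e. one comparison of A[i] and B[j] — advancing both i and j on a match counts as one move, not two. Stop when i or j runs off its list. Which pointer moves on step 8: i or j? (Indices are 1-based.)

i=1 j=1: 2<3, i++
i=2 j=1: 4>3, j++
i=2 j=2: 4<6, i++
i=3 j=2: 5<6, i++
i=4 j=2: 9>6, j++
i=4 j=3: 9>7, j++
i=4 j=4: 9==9 emit, i++,j++
i=5 j=5: 11<25, i++

i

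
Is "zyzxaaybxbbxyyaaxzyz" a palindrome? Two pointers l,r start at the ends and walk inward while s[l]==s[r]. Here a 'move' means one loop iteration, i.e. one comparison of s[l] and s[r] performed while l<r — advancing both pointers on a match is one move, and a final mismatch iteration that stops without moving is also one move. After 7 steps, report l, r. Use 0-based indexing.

[0,19] 'z'=='z' → l++,r--
[1,18] 'y'=='y' → l++,r--
[2,17] 'z'=='z' → l++,r--
[3,16] 'x'=='x' → l++,r--
[4,15] 'a'=='a' → l++,r--
[5,14] 'a'=='a' → l++,r--
[6,13] 'y'=='y' → l++,r--

l=7, r=12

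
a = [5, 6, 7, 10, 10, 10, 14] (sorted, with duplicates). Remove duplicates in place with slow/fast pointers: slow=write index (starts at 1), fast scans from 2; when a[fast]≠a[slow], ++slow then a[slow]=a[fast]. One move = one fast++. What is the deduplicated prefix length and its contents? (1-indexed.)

slow=1 fast=2: a[fast]=6≠a[slow]=5 write a[2]=6, slow++,fast++
slow=2 fast=3: a[fast]=7≠a[slow]=6 write a[3]=7, slow++,fast++
slow=3 fast=4: a[fast]=10≠a[slow]=7 write a[4]=10, slow++,fast++
slow=4 fast=5: a[fast]=10=a[slow] dup, fast++
slow=4 fast=6: a[fast]=10=a[slow] dup, fast++
slow=4 fast=7: a[fast]=14≠a[slow]=10 write a[5]=14, slow++,fast++

length 5; prefix = [5, 6, 7, 10, 14]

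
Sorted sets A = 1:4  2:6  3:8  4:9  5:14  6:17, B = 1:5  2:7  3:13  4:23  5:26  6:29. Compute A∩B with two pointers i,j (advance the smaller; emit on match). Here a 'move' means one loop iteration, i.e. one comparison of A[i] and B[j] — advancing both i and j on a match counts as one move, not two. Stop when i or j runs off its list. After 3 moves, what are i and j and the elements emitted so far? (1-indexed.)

i=1 j=1: 4<5, i++
i=2 j=1: 6>5, j++
i=2 j=2: 6<7, i++

i=3, j=2, emitted=[]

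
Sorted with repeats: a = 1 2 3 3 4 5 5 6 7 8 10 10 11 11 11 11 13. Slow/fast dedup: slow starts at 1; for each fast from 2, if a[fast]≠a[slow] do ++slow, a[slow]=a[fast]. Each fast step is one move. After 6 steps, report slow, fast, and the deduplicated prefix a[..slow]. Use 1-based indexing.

(s=1,f=2) a[fast]=2≠a[slow]=1 write a[2]=2 → slow++,fast++
(s=2,f=3) a[fast]=3≠a[slow]=2 write a[3]=3 → slow++,fast++
(s=3,f=4) a[fast]=3=a[slow] dup → fast++
(s=3,f=5) a[fast]=4≠a[slow]=3 write a[4]=4 → slow++,fast++
(s=4,f=6) a[fast]=5≠a[slow]=4 write a[5]=5 → slow++,fast++
(s=5,f=7) a[fast]=5=a[slow] dup → fast++

slow=5, fast=8, prefix=[1, 2, 3, 4, 5]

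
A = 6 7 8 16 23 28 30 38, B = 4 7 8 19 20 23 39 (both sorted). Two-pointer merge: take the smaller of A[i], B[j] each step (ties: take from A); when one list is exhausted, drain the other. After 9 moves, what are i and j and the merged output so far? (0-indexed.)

i=4, j=5, merged so far=[4, 6, 7, 7, 8, 8, 16, 19, 20]

i=0 j=0: A[i]=6>B[j]=4 take 4, j++
i=0 j=1: A[i]=6<=B[j]=7 take 6, i++
i=1 j=1: A[i]=7<=B[j]=7 take 7, i++
i=2 j=1: A[i]=8>B[j]=7 take 7, j++
i=2 j=2: A[i]=8<=B[j]=8 take 8, i++
i=3 j=2: A[i]=16>B[j]=8 take 8, j++
i=3 j=3: A[i]=16<=B[j]=19 take 16, i++
i=4 j=3: A[i]=23>B[j]=19 take 19, j++
i=4 j=4: A[i]=23>B[j]=20 take 20, j++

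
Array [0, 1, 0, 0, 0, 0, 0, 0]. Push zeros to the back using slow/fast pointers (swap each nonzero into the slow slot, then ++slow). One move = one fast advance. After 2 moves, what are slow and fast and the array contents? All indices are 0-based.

slow=1, fast=2, a=[1, 0, 0, 0, 0, 0, 0, 0]

slow=0 fast=0: a[fast]=0, fast++
slow=0 fast=1: a[fast]=1≠0 swap→a[0]=1, slow++,fast++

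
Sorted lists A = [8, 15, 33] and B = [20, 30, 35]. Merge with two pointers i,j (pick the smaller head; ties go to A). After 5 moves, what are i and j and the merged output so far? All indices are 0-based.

[i=0,j=0] A[i]=8<=B[j]=20 take 8 → i++
[i=1,j=0] A[i]=15<=B[j]=20 take 15 → i++
[i=2,j=0] A[i]=33>B[j]=20 take 20 → j++
[i=2,j=1] A[i]=33>B[j]=30 take 30 → j++
[i=2,j=2] A[i]=33<=B[j]=35 take 33 → i++

i=3, j=2, merged so far=[8, 15, 20, 30, 33]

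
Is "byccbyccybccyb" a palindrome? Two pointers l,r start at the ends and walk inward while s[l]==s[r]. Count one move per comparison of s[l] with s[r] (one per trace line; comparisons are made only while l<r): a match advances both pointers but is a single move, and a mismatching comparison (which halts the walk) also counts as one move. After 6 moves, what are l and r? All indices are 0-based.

l=0 r=13: 'b'=='b', l++,r--
l=1 r=12: 'y'=='y', l++,r--
l=2 r=11: 'c'=='c', l++,r--
l=3 r=10: 'c'=='c', l++,r--
l=4 r=9: 'b'=='b', l++,r--
l=5 r=8: 'y'=='y', l++,r--

l=6, r=7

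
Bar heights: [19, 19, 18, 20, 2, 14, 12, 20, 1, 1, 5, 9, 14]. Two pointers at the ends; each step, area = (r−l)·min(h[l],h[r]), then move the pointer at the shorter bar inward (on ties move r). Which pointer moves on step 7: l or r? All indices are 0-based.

l

[0,12] min(19,14)*12=168 best=168 * → r--
[0,11] min(19,9)*11=99 best=168 → r--
[0,10] min(19,5)*10=50 best=168 → r--
[0,9] min(19,1)*9=9 best=168 → r--
[0,8] min(19,1)*8=8 best=168 → r--
[0,7] min(19,20)*7=133 best=168 → l++
[1,7] min(19,20)*6=114 best=168 → l++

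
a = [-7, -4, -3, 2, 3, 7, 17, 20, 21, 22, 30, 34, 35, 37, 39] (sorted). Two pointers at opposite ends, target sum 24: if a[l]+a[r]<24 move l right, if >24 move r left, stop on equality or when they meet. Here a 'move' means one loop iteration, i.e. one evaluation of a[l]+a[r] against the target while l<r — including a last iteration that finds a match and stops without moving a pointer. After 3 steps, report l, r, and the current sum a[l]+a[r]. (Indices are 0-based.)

l=0, r=11, sum=27

[0,14] -7+39=32 >24 → r--
[0,13] -7+37=30 >24 → r--
[0,12] -7+35=28 >24 → r--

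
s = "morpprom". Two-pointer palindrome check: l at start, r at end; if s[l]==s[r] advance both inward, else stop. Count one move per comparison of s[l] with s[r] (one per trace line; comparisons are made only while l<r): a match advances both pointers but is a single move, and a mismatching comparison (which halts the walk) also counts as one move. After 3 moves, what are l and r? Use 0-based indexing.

l=3, r=4

[0,7] 'm'=='m' → l++,r--
[1,6] 'o'=='o' → l++,r--
[2,5] 'r'=='r' → l++,r--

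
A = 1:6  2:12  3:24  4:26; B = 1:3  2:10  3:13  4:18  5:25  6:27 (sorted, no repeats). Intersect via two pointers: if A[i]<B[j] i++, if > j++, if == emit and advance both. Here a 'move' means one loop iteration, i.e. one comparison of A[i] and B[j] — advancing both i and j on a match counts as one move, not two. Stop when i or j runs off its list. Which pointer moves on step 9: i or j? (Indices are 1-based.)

i

i=1 j=1: 6>3, j++
i=1 j=2: 6<10, i++
i=2 j=2: 12>10, j++
i=2 j=3: 12<13, i++
i=3 j=3: 24>13, j++
i=3 j=4: 24>18, j++
i=3 j=5: 24<25, i++
i=4 j=5: 26>25, j++
i=4 j=6: 26<27, i++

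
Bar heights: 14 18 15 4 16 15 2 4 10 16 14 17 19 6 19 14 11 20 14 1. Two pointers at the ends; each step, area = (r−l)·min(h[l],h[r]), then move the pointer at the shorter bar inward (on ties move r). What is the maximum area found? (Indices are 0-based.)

l=0 r=19: min(14,1)*19=19 best=19 *, r--
l=0 r=18: min(14,14)*18=252 best=252 *, r--
l=0 r=17: min(14,20)*17=238 best=252, l++
l=1 r=17: min(18,20)*16=288 best=288 *, l++
l=2 r=17: min(15,20)*15=225 best=288, l++
l=3 r=17: min(4,20)*14=56 best=288, l++
l=4 r=17: min(16,20)*13=208 best=288, l++
l=5 r=17: min(15,20)*12=180 best=288, l++
l=6 r=17: min(2,20)*11=22 best=288, l++
l=7 r=17: min(4,20)*10=40 best=288, l++
l=8 r=17: min(10,20)*9=90 best=288, l++
l=9 r=17: min(16,20)*8=128 best=288, l++
l=10 r=17: min(14,20)*7=98 best=288, l++
l=11 r=17: min(17,20)*6=102 best=288, l++
l=12 r=17: min(19,20)*5=95 best=288, l++
l=13 r=17: min(6,20)*4=24 best=288, l++
l=14 r=17: min(19,20)*3=57 best=288, l++
l=15 r=17: min(14,20)*2=28 best=288, l++
l=16 r=17: min(11,20)*1=11 best=288, l++

max area = 288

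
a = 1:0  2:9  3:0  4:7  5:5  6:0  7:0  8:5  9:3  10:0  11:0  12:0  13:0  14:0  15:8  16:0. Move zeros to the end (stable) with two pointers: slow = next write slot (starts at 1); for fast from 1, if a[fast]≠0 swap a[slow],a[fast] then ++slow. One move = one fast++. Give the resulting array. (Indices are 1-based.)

(s=1,f=1) a[fast]=0 → fast++
(s=1,f=2) a[fast]=9≠0 swap→a[1]=9 → slow++,fast++
(s=2,f=3) a[fast]=0 → fast++
(s=2,f=4) a[fast]=7≠0 swap→a[2]=7 → slow++,fast++
(s=3,f=5) a[fast]=5≠0 swap→a[3]=5 → slow++,fast++
(s=4,f=6) a[fast]=0 → fast++
(s=4,f=7) a[fast]=0 → fast++
(s=4,f=8) a[fast]=5≠0 swap→a[4]=5 → slow++,fast++
(s=5,f=9) a[fast]=3≠0 swap→a[5]=3 → slow++,fast++
(s=6,f=10) a[fast]=0 → fast++
(s=6,f=11) a[fast]=0 → fast++
(s=6,f=12) a[fast]=0 → fast++
(s=6,f=13) a[fast]=0 → fast++
(s=6,f=14) a[fast]=0 → fast++
(s=6,f=15) a[fast]=8≠0 swap→a[6]=8 → slow++,fast++
(s=7,f=16) a[fast]=0 → fast++

[9, 7, 5, 5, 3, 8, 0, 0, 0, 0, 0, 0, 0, 0, 0, 0]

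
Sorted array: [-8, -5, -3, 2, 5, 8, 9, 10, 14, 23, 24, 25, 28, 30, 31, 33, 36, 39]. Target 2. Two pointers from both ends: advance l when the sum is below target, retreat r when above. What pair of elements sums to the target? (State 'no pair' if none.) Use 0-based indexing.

(-8, 10)

[0,17] -8+39=31 >2 → r--
[0,16] -8+36=28 >2 → r--
[0,15] -8+33=25 >2 → r--
[0,14] -8+31=23 >2 → r--
[0,13] -8+30=22 >2 → r--
[0,12] -8+28=20 >2 → r--
[0,11] -8+25=17 >2 → r--
[0,10] -8+24=16 >2 → r--
[0,9] -8+23=15 >2 → r--
[0,8] -8+14=6 >2 → r--
[0,7] -8+10=2 → found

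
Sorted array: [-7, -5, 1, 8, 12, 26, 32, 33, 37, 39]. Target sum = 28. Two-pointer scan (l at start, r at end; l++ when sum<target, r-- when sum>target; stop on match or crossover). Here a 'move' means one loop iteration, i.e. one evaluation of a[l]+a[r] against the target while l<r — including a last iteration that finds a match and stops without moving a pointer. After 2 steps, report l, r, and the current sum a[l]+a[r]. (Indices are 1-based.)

l=1, r=8, sum=26

[1,10] -7+39=32 >28 → r--
[1,9] -7+37=30 >28 → r--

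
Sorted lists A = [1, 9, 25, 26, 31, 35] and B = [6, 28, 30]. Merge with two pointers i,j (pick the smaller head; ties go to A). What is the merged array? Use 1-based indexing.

i=1 j=1: A[i]=1<=B[j]=6 take 1, i++
i=2 j=1: A[i]=9>B[j]=6 take 6, j++
i=2 j=2: A[i]=9<=B[j]=28 take 9, i++
i=3 j=2: A[i]=25<=B[j]=28 take 25, i++
i=4 j=2: A[i]=26<=B[j]=28 take 26, i++
i=5 j=2: A[i]=31>B[j]=28 take 28, j++
i=5 j=3: A[i]=31>B[j]=30 take 30, j++
i=5 j=4: B done, take A[i]=31, i++
i=6 j=4: B done, take A[i]=35, i++

[1, 6, 9, 25, 26, 28, 30, 31, 35]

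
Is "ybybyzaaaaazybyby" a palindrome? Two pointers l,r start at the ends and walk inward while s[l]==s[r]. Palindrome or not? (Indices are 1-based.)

[1,17] 'y'=='y' → l++,r--
[2,16] 'b'=='b' → l++,r--
[3,15] 'y'=='y' → l++,r--
[4,14] 'b'=='b' → l++,r--
[5,13] 'y'=='y' → l++,r--
[6,12] 'z'=='z' → l++,r--
[7,11] 'a'=='a' → l++,r--
[8,10] 'a'=='a' → l++,r--

palindrome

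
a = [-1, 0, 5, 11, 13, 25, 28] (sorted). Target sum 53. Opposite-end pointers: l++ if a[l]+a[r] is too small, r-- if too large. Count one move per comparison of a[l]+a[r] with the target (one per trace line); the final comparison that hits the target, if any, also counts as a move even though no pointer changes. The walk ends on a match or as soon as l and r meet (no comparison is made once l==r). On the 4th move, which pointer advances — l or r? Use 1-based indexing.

l

[1,7] -1+28=27 <53 → l++
[2,7] 0+28=28 <53 → l++
[3,7] 5+28=33 <53 → l++
[4,7] 11+28=39 <53 → l++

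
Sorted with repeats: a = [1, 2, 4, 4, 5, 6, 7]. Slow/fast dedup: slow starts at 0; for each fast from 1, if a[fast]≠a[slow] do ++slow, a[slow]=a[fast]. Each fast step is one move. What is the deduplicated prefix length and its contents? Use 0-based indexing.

length 6; prefix = [1, 2, 4, 5, 6, 7]

slow=0 fast=1: a[fast]=2≠a[slow]=1 write a[1]=2, slow++,fast++
slow=1 fast=2: a[fast]=4≠a[slow]=2 write a[2]=4, slow++,fast++
slow=2 fast=3: a[fast]=4=a[slow] dup, fast++
slow=2 fast=4: a[fast]=5≠a[slow]=4 write a[3]=5, slow++,fast++
slow=3 fast=5: a[fast]=6≠a[slow]=5 write a[4]=6, slow++,fast++
slow=4 fast=6: a[fast]=7≠a[slow]=6 write a[5]=7, slow++,fast++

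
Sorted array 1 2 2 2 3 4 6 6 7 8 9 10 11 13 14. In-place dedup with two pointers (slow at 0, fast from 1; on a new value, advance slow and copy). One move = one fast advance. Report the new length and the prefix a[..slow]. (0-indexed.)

(s=0,f=1) a[fast]=2≠a[slow]=1 write a[1]=2 → slow++,fast++
(s=1,f=2) a[fast]=2=a[slow] dup → fast++
(s=1,f=3) a[fast]=2=a[slow] dup → fast++
(s=1,f=4) a[fast]=3≠a[slow]=2 write a[2]=3 → slow++,fast++
(s=2,f=5) a[fast]=4≠a[slow]=3 write a[3]=4 → slow++,fast++
(s=3,f=6) a[fast]=6≠a[slow]=4 write a[4]=6 → slow++,fast++
(s=4,f=7) a[fast]=6=a[slow] dup → fast++
(s=4,f=8) a[fast]=7≠a[slow]=6 write a[5]=7 → slow++,fast++
(s=5,f=9) a[fast]=8≠a[slow]=7 write a[6]=8 → slow++,fast++
(s=6,f=10) a[fast]=9≠a[slow]=8 write a[7]=9 → slow++,fast++
(s=7,f=11) a[fast]=10≠a[slow]=9 write a[8]=10 → slow++,fast++
(s=8,f=12) a[fast]=11≠a[slow]=10 write a[9]=11 → slow++,fast++
(s=9,f=13) a[fast]=13≠a[slow]=11 write a[10]=13 → slow++,fast++
(s=10,f=14) a[fast]=14≠a[slow]=13 write a[11]=14 → slow++,fast++

length 12; prefix = [1, 2, 3, 4, 6, 7, 8, 9, 10, 11, 13, 14]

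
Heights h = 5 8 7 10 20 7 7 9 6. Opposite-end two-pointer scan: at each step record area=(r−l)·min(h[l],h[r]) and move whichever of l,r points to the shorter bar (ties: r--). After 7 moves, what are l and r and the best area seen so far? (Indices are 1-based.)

l=4, r=5, best area=48

[1,9] min(5,6)*8=40 best=40 * → l++
[2,9] min(8,6)*7=42 best=42 * → r--
[2,8] min(8,9)*6=48 best=48 * → l++
[3,8] min(7,9)*5=35 best=48 → l++
[4,8] min(10,9)*4=36 best=48 → r--
[4,7] min(10,7)*3=21 best=48 → r--
[4,6] min(10,7)*2=14 best=48 → r--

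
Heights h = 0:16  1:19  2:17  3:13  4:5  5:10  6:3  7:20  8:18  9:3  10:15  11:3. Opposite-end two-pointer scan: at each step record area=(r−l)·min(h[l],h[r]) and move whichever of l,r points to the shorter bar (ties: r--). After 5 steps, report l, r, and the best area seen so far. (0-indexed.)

[0,11] min(16,3)*11=33 best=33 * → r--
[0,10] min(16,15)*10=150 best=150 * → r--
[0,9] min(16,3)*9=27 best=150 → r--
[0,8] min(16,18)*8=128 best=150 → l++
[1,8] min(19,18)*7=126 best=150 → r--

l=1, r=7, best area=150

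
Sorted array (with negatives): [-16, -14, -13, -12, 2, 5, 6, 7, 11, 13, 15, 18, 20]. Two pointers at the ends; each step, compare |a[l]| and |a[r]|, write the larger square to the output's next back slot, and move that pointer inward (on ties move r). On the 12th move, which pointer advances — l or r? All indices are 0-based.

r

[0,12] |-16|<=|20| out[12]=400 → r--
[0,11] |-16|<=|18| out[11]=324 → r--
[0,10] |-16|>|15| out[10]=256 → l++
[1,10] |-14|<=|15| out[9]=225 → r--
[1,9] |-14|>|13| out[8]=196 → l++
[2,9] |-13|<=|13| out[7]=169 → r--
[2,8] |-13|>|11| out[6]=169 → l++
[3,8] |-12|>|11| out[5]=144 → l++
[4,8] |2|<=|11| out[4]=121 → r--
[4,7] |2|<=|7| out[3]=49 → r--
[4,6] |2|<=|6| out[2]=36 → r--
[4,5] |2|<=|5| out[1]=25 → r--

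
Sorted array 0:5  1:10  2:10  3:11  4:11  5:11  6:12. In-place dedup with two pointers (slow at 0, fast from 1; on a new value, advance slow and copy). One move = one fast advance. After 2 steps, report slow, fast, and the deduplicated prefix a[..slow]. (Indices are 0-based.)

(s=0,f=1) a[fast]=10≠a[slow]=5 write a[1]=10 → slow++,fast++
(s=1,f=2) a[fast]=10=a[slow] dup → fast++

slow=1, fast=3, prefix=[5, 10]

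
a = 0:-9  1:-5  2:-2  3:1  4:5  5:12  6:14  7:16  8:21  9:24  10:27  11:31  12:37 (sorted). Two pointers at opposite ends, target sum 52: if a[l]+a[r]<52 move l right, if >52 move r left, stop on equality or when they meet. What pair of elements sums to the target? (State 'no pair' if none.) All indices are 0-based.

(21, 31)

l=0 r=12: -9+37=28 <52, l++
l=1 r=12: -5+37=32 <52, l++
l=2 r=12: -2+37=35 <52, l++
l=3 r=12: 1+37=38 <52, l++
l=4 r=12: 5+37=42 <52, l++
l=5 r=12: 12+37=49 <52, l++
l=6 r=12: 14+37=51 <52, l++
l=7 r=12: 16+37=53 >52, r--
l=7 r=11: 16+31=47 <52, l++
l=8 r=11: 21+31=52, found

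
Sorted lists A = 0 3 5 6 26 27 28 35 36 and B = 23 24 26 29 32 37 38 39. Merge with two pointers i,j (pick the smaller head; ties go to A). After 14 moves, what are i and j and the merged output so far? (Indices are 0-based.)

i=9, j=5, merged so far=[0, 3, 5, 6, 23, 24, 26, 26, 27, 28, 29, 32, 35, 36]

[i=0,j=0] A[i]=0<=B[j]=23 take 0 → i++
[i=1,j=0] A[i]=3<=B[j]=23 take 3 → i++
[i=2,j=0] A[i]=5<=B[j]=23 take 5 → i++
[i=3,j=0] A[i]=6<=B[j]=23 take 6 → i++
[i=4,j=0] A[i]=26>B[j]=23 take 23 → j++
[i=4,j=1] A[i]=26>B[j]=24 take 24 → j++
[i=4,j=2] A[i]=26<=B[j]=26 take 26 → i++
[i=5,j=2] A[i]=27>B[j]=26 take 26 → j++
[i=5,j=3] A[i]=27<=B[j]=29 take 27 → i++
[i=6,j=3] A[i]=28<=B[j]=29 take 28 → i++
[i=7,j=3] A[i]=35>B[j]=29 take 29 → j++
[i=7,j=4] A[i]=35>B[j]=32 take 32 → j++
[i=7,j=5] A[i]=35<=B[j]=37 take 35 → i++
[i=8,j=5] A[i]=36<=B[j]=37 take 36 → i++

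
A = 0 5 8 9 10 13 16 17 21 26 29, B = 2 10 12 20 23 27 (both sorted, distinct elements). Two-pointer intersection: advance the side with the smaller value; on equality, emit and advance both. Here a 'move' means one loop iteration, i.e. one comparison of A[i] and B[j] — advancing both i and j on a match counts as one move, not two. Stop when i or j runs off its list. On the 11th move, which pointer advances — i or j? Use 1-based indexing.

j

i=1 j=1: 0<2, i++
i=2 j=1: 5>2, j++
i=2 j=2: 5<10, i++
i=3 j=2: 8<10, i++
i=4 j=2: 9<10, i++
i=5 j=2: 10==10 emit, i++,j++
i=6 j=3: 13>12, j++
i=6 j=4: 13<20, i++
i=7 j=4: 16<20, i++
i=8 j=4: 17<20, i++
i=9 j=4: 21>20, j++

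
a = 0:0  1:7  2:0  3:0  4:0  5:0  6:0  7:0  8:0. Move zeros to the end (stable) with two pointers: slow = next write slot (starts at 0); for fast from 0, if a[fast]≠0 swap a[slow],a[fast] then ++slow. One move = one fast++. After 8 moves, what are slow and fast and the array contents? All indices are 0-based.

slow=1, fast=8, a=[7, 0, 0, 0, 0, 0, 0, 0, 0]

slow=0 fast=0: a[fast]=0, fast++
slow=0 fast=1: a[fast]=7≠0 swap→a[0]=7, slow++,fast++
slow=1 fast=2: a[fast]=0, fast++
slow=1 fast=3: a[fast]=0, fast++
slow=1 fast=4: a[fast]=0, fast++
slow=1 fast=5: a[fast]=0, fast++
slow=1 fast=6: a[fast]=0, fast++
slow=1 fast=7: a[fast]=0, fast++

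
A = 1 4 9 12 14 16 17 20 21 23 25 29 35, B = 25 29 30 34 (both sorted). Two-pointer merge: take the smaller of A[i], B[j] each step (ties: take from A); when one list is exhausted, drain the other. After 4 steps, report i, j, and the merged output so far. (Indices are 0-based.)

[i=0,j=0] A[i]=1<=B[j]=25 take 1 → i++
[i=1,j=0] A[i]=4<=B[j]=25 take 4 → i++
[i=2,j=0] A[i]=9<=B[j]=25 take 9 → i++
[i=3,j=0] A[i]=12<=B[j]=25 take 12 → i++

i=4, j=0, merged so far=[1, 4, 9, 12]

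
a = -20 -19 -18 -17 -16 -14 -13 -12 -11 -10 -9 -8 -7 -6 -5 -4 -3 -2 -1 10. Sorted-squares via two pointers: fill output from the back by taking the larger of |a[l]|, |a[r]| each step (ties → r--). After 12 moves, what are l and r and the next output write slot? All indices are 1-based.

l=1 r=20: |-20|>|10| out[20]=400, l++
l=2 r=20: |-19|>|10| out[19]=361, l++
l=3 r=20: |-18|>|10| out[18]=324, l++
l=4 r=20: |-17|>|10| out[17]=289, l++
l=5 r=20: |-16|>|10| out[16]=256, l++
l=6 r=20: |-14|>|10| out[15]=196, l++
l=7 r=20: |-13|>|10| out[14]=169, l++
l=8 r=20: |-12|>|10| out[13]=144, l++
l=9 r=20: |-11|>|10| out[12]=121, l++
l=10 r=20: |-10|<=|10| out[11]=100, r--
l=10 r=19: |-10|>|-1| out[10]=100, l++
l=11 r=19: |-9|>|-1| out[9]=81, l++

l=12, r=19, next write slot=8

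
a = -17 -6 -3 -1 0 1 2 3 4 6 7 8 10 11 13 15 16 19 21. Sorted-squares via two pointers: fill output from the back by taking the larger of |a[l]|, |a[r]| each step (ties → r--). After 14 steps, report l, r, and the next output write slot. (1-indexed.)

l=3, r=7, next write slot=5

[1,19] |-17|<=|21| out[19]=441 → r--
[1,18] |-17|<=|19| out[18]=361 → r--
[1,17] |-17|>|16| out[17]=289 → l++
[2,17] |-6|<=|16| out[16]=256 → r--
[2,16] |-6|<=|15| out[15]=225 → r--
[2,15] |-6|<=|13| out[14]=169 → r--
[2,14] |-6|<=|11| out[13]=121 → r--
[2,13] |-6|<=|10| out[12]=100 → r--
[2,12] |-6|<=|8| out[11]=64 → r--
[2,11] |-6|<=|7| out[10]=49 → r--
[2,10] |-6|<=|6| out[9]=36 → r--
[2,9] |-6|>|4| out[8]=36 → l++
[3,9] |-3|<=|4| out[7]=16 → r--
[3,8] |-3|<=|3| out[6]=9 → r--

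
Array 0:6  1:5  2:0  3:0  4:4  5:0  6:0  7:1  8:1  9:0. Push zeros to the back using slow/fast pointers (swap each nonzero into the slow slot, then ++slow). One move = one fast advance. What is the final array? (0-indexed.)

slow=0 fast=0: a[fast]=6≠0 swap→a[0]=6, slow++,fast++
slow=1 fast=1: a[fast]=5≠0 swap→a[1]=5, slow++,fast++
slow=2 fast=2: a[fast]=0, fast++
slow=2 fast=3: a[fast]=0, fast++
slow=2 fast=4: a[fast]=4≠0 swap→a[2]=4, slow++,fast++
slow=3 fast=5: a[fast]=0, fast++
slow=3 fast=6: a[fast]=0, fast++
slow=3 fast=7: a[fast]=1≠0 swap→a[3]=1, slow++,fast++
slow=4 fast=8: a[fast]=1≠0 swap→a[4]=1, slow++,fast++
slow=5 fast=9: a[fast]=0, fast++

[6, 5, 4, 1, 1, 0, 0, 0, 0, 0]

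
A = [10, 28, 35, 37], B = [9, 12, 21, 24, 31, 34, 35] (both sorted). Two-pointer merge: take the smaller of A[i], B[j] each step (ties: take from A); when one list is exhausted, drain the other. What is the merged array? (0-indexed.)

[9, 10, 12, 21, 24, 28, 31, 34, 35, 35, 37]

[i=0,j=0] A[i]=10>B[j]=9 take 9 → j++
[i=0,j=1] A[i]=10<=B[j]=12 take 10 → i++
[i=1,j=1] A[i]=28>B[j]=12 take 12 → j++
[i=1,j=2] A[i]=28>B[j]=21 take 21 → j++
[i=1,j=3] A[i]=28>B[j]=24 take 24 → j++
[i=1,j=4] A[i]=28<=B[j]=31 take 28 → i++
[i=2,j=4] A[i]=35>B[j]=31 take 31 → j++
[i=2,j=5] A[i]=35>B[j]=34 take 34 → j++
[i=2,j=6] A[i]=35<=B[j]=35 take 35 → i++
[i=3,j=6] A[i]=37>B[j]=35 take 35 → j++
[i=3,j=7] B done, take A[i]=37 → i++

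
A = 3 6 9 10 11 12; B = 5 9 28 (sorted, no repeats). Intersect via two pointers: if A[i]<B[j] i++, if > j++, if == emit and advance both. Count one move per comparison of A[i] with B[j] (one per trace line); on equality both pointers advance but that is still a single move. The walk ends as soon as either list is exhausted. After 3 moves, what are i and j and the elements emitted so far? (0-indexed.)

i=2, j=1, emitted=[]

i=0 j=0: 3<5, i++
i=1 j=0: 6>5, j++
i=1 j=1: 6<9, i++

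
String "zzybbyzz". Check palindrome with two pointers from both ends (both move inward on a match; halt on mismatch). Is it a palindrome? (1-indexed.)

[1,8] 'z'=='z' → l++,r--
[2,7] 'z'=='z' → l++,r--
[3,6] 'y'=='y' → l++,r--
[4,5] 'b'=='b' → l++,r--

palindrome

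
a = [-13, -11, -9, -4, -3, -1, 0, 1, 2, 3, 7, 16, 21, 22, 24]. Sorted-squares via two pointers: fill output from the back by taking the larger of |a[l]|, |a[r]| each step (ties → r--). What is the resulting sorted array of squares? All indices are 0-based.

[0,14] |-13|<=|24| out[14]=576 → r--
[0,13] |-13|<=|22| out[13]=484 → r--
[0,12] |-13|<=|21| out[12]=441 → r--
[0,11] |-13|<=|16| out[11]=256 → r--
[0,10] |-13|>|7| out[10]=169 → l++
[1,10] |-11|>|7| out[9]=121 → l++
[2,10] |-9|>|7| out[8]=81 → l++
[3,10] |-4|<=|7| out[7]=49 → r--
[3,9] |-4|>|3| out[6]=16 → l++
[4,9] |-3|<=|3| out[5]=9 → r--
[4,8] |-3|>|2| out[4]=9 → l++
[5,8] |-1|<=|2| out[3]=4 → r--
[5,7] |-1|<=|1| out[2]=1 → r--
[5,6] |-1|>|0| out[1]=1 → l++
[6,6] |0|<=|0| out[0]=0 → r--

[0, 1, 1, 4, 9, 9, 16, 49, 81, 121, 169, 256, 441, 484, 576]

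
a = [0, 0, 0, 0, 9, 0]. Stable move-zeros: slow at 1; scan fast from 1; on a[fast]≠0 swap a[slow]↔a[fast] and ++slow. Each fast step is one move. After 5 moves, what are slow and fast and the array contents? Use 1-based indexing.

slow=1 fast=1: a[fast]=0, fast++
slow=1 fast=2: a[fast]=0, fast++
slow=1 fast=3: a[fast]=0, fast++
slow=1 fast=4: a[fast]=0, fast++
slow=1 fast=5: a[fast]=9≠0 swap→a[1]=9, slow++,fast++

slow=2, fast=6, a=[9, 0, 0, 0, 0, 0]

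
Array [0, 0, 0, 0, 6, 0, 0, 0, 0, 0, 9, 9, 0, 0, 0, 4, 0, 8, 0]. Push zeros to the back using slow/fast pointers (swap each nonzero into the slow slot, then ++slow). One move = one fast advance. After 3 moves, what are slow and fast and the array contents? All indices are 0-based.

slow=0, fast=3, a=[0, 0, 0, 0, 6, 0, 0, 0, 0, 0, 9, 9, 0, 0, 0, 4, 0, 8, 0]

slow=0 fast=0: a[fast]=0, fast++
slow=0 fast=1: a[fast]=0, fast++
slow=0 fast=2: a[fast]=0, fast++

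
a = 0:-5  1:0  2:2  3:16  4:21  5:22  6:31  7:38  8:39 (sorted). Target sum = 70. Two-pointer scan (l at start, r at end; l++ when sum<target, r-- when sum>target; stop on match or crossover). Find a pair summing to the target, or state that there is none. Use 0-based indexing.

(31, 39)

l=0 r=8: -5+39=34 <70, l++
l=1 r=8: 0+39=39 <70, l++
l=2 r=8: 2+39=41 <70, l++
l=3 r=8: 16+39=55 <70, l++
l=4 r=8: 21+39=60 <70, l++
l=5 r=8: 22+39=61 <70, l++
l=6 r=8: 31+39=70, found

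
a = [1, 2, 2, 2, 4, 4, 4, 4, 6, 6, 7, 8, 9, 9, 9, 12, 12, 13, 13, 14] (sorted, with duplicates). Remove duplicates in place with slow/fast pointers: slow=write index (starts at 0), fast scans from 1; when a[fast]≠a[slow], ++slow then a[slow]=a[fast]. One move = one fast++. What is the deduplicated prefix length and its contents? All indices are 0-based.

length 10; prefix = [1, 2, 4, 6, 7, 8, 9, 12, 13, 14]

slow=0 fast=1: a[fast]=2≠a[slow]=1 write a[1]=2, slow++,fast++
slow=1 fast=2: a[fast]=2=a[slow] dup, fast++
slow=1 fast=3: a[fast]=2=a[slow] dup, fast++
slow=1 fast=4: a[fast]=4≠a[slow]=2 write a[2]=4, slow++,fast++
slow=2 fast=5: a[fast]=4=a[slow] dup, fast++
slow=2 fast=6: a[fast]=4=a[slow] dup, fast++
slow=2 fast=7: a[fast]=4=a[slow] dup, fast++
slow=2 fast=8: a[fast]=6≠a[slow]=4 write a[3]=6, slow++,fast++
slow=3 fast=9: a[fast]=6=a[slow] dup, fast++
slow=3 fast=10: a[fast]=7≠a[slow]=6 write a[4]=7, slow++,fast++
slow=4 fast=11: a[fast]=8≠a[slow]=7 write a[5]=8, slow++,fast++
slow=5 fast=12: a[fast]=9≠a[slow]=8 write a[6]=9, slow++,fast++
slow=6 fast=13: a[fast]=9=a[slow] dup, fast++
slow=6 fast=14: a[fast]=9=a[slow] dup, fast++
slow=6 fast=15: a[fast]=12≠a[slow]=9 write a[7]=12, slow++,fast++
slow=7 fast=16: a[fast]=12=a[slow] dup, fast++
slow=7 fast=17: a[fast]=13≠a[slow]=12 write a[8]=13, slow++,fast++
slow=8 fast=18: a[fast]=13=a[slow] dup, fast++
slow=8 fast=19: a[fast]=14≠a[slow]=13 write a[9]=14, slow++,fast++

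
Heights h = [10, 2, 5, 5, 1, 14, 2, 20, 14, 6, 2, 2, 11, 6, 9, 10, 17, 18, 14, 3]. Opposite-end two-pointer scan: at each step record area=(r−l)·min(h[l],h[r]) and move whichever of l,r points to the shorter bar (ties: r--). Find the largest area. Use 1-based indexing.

max area = 182

l=1 r=20: min(10,3)*19=57 best=57 *, r--
l=1 r=19: min(10,14)*18=180 best=180 *, l++
l=2 r=19: min(2,14)*17=34 best=180, l++
l=3 r=19: min(5,14)*16=80 best=180, l++
l=4 r=19: min(5,14)*15=75 best=180, l++
l=5 r=19: min(1,14)*14=14 best=180, l++
l=6 r=19: min(14,14)*13=182 best=182 *, r--
l=6 r=18: min(14,18)*12=168 best=182, l++
l=7 r=18: min(2,18)*11=22 best=182, l++
l=8 r=18: min(20,18)*10=180 best=182, r--
l=8 r=17: min(20,17)*9=153 best=182, r--
l=8 r=16: min(20,10)*8=80 best=182, r--
l=8 r=15: min(20,9)*7=63 best=182, r--
l=8 r=14: min(20,6)*6=36 best=182, r--
l=8 r=13: min(20,11)*5=55 best=182, r--
l=8 r=12: min(20,2)*4=8 best=182, r--
l=8 r=11: min(20,2)*3=6 best=182, r--
l=8 r=10: min(20,6)*2=12 best=182, r--
l=8 r=9: min(20,14)*1=14 best=182, r--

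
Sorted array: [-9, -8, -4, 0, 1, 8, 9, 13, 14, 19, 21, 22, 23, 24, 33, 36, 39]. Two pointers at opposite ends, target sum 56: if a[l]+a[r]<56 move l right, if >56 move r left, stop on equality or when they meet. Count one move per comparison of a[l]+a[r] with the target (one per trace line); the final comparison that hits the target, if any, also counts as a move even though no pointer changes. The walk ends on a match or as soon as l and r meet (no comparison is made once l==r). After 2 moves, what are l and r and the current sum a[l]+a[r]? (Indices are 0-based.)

l=0 r=16: -9+39=30 <56, l++
l=1 r=16: -8+39=31 <56, l++

l=2, r=16, sum=35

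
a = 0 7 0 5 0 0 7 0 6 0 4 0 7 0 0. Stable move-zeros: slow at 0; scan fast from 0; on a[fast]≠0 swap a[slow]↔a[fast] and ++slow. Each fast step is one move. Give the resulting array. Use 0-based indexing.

slow=0 fast=0: a[fast]=0, fast++
slow=0 fast=1: a[fast]=7≠0 swap→a[0]=7, slow++,fast++
slow=1 fast=2: a[fast]=0, fast++
slow=1 fast=3: a[fast]=5≠0 swap→a[1]=5, slow++,fast++
slow=2 fast=4: a[fast]=0, fast++
slow=2 fast=5: a[fast]=0, fast++
slow=2 fast=6: a[fast]=7≠0 swap→a[2]=7, slow++,fast++
slow=3 fast=7: a[fast]=0, fast++
slow=3 fast=8: a[fast]=6≠0 swap→a[3]=6, slow++,fast++
slow=4 fast=9: a[fast]=0, fast++
slow=4 fast=10: a[fast]=4≠0 swap→a[4]=4, slow++,fast++
slow=5 fast=11: a[fast]=0, fast++
slow=5 fast=12: a[fast]=7≠0 swap→a[5]=7, slow++,fast++
slow=6 fast=13: a[fast]=0, fast++
slow=6 fast=14: a[fast]=0, fast++

[7, 5, 7, 6, 4, 7, 0, 0, 0, 0, 0, 0, 0, 0, 0]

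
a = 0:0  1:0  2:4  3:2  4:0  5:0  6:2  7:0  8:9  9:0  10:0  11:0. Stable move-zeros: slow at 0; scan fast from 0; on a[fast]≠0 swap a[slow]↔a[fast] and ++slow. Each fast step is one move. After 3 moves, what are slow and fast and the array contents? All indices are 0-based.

slow=0 fast=0: a[fast]=0, fast++
slow=0 fast=1: a[fast]=0, fast++
slow=0 fast=2: a[fast]=4≠0 swap→a[0]=4, slow++,fast++

slow=1, fast=3, a=[4, 0, 0, 2, 0, 0, 2, 0, 9, 0, 0, 0]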